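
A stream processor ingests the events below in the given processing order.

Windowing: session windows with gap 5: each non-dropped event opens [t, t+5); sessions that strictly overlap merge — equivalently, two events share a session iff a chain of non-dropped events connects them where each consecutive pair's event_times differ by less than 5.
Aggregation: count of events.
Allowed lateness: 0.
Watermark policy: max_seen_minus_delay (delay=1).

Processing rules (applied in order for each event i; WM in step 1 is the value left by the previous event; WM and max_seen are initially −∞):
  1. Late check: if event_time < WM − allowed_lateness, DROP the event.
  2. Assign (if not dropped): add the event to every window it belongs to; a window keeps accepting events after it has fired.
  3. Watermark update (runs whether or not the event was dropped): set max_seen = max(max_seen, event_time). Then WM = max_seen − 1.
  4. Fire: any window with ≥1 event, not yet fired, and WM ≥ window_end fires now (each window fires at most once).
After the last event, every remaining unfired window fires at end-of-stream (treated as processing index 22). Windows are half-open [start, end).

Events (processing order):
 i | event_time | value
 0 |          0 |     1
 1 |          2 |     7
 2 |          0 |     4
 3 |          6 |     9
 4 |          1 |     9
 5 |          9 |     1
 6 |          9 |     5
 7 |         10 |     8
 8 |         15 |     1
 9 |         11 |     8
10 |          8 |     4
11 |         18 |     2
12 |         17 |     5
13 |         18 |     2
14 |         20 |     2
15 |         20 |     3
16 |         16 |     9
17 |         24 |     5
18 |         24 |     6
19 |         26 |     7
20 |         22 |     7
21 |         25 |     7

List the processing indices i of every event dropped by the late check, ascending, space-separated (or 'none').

2 4 9 10 16 20

i=0 t=0 v=1: → [0,5); WM=-1
i=1 t=2 v=7: → [0,7); WM=1
i=2 t=0 v=4: DROP (t<1-0); WM=1
i=3 t=6 v=9: → [0,11); WM=5
i=4 t=1 v=9: DROP (t<5-0); WM=5
i=5 t=9 v=1: → [0,14); WM=8
i=6 t=9 v=5: → [0,14); WM=8
i=7 t=10 v=8: → [0,15); WM=9
i=8 t=15 v=1: → [15,20); WM=14
i=9 t=11 v=8: DROP (t<14-0); WM=14
i=10 t=8 v=4: DROP (t<14-0); WM=14
i=11 t=18 v=2: → [15,23); WM=17
i=12 t=17 v=5: → [15,23); WM=17
i=13 t=18 v=2: → [15,23); WM=17
i=14 t=20 v=2: → [15,25); WM=19
i=15 t=20 v=3: → [15,25); WM=19
i=16 t=16 v=9: DROP (t<19-0); WM=19
i=17 t=24 v=5: → [15,29); WM=23
i=18 t=24 v=6: → [15,29); WM=23
i=19 t=26 v=7: → [15,31); WM=25
i=20 t=22 v=7: DROP (t<25-0); WM=25
i=21 t=25 v=7: → [15,31); WM=25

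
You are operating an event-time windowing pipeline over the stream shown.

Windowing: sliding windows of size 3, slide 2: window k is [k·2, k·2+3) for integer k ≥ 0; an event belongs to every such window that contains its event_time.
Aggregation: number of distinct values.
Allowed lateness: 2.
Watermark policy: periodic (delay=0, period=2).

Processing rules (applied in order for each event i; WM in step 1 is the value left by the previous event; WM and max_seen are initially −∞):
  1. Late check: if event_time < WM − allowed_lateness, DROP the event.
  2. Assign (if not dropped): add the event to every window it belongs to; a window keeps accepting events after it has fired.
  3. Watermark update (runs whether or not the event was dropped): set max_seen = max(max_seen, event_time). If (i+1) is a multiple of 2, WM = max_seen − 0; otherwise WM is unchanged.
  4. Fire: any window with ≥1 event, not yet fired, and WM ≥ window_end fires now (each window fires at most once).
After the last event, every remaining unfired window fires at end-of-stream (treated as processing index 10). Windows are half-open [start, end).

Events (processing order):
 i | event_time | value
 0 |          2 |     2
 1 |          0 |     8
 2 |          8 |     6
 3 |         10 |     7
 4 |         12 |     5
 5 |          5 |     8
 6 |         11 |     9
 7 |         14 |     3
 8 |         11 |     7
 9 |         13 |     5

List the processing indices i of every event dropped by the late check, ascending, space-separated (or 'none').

5 8

i=0 t=2 v=2: → [2,5),[0,3); WM=−∞
i=1 t=0 v=8: → [0,3); WM=2
i=2 t=8 v=6: → [8,11),[6,9); WM=2
i=3 t=10 v=7: → [10,13),[8,11); WM=10; [0,3) fires=2 [2,5) fires=1 [6,9) fires=1
i=4 t=12 v=5: → [12,15),[10,13); WM=10
i=5 t=5 v=8: DROP (t<10-2); WM=12; [8,11) fires=2
i=6 t=11 v=9: → [10,13); WM=12
i=7 t=14 v=3: → [14,17),[12,15); WM=14; [10,13) fires=3
i=8 t=11 v=7: DROP (t<14-2); WM=14
i=9 t=13 v=5: → [12,15); WM=14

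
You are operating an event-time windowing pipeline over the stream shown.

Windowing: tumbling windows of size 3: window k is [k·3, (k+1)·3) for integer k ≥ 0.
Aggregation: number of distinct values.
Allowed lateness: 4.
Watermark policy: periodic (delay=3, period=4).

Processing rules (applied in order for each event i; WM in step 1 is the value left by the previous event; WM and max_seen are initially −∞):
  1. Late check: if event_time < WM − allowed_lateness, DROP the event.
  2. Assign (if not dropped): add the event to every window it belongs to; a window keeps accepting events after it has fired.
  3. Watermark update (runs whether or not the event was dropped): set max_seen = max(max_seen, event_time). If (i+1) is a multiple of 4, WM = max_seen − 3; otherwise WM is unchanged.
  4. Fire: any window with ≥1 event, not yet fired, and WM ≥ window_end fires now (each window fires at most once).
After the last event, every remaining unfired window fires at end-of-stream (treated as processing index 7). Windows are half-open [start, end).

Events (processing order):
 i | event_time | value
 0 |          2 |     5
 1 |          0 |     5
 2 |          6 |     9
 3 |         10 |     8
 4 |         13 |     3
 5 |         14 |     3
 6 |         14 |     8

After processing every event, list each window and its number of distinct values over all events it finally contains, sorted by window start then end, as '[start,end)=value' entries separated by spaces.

i=0 t=2 v=5: → [0,3); WM=−∞
i=1 t=0 v=5: → [0,3); WM=−∞
i=2 t=6 v=9: → [6,9); WM=−∞
i=3 t=10 v=8: → [9,12); WM=7; [0,3) fires=1
i=4 t=13 v=3: → [12,15); WM=7
i=5 t=14 v=3: → [12,15); WM=7
i=6 t=14 v=8: → [12,15); WM=7

[0,3)=1 [6,9)=1 [9,12)=1 [12,15)=2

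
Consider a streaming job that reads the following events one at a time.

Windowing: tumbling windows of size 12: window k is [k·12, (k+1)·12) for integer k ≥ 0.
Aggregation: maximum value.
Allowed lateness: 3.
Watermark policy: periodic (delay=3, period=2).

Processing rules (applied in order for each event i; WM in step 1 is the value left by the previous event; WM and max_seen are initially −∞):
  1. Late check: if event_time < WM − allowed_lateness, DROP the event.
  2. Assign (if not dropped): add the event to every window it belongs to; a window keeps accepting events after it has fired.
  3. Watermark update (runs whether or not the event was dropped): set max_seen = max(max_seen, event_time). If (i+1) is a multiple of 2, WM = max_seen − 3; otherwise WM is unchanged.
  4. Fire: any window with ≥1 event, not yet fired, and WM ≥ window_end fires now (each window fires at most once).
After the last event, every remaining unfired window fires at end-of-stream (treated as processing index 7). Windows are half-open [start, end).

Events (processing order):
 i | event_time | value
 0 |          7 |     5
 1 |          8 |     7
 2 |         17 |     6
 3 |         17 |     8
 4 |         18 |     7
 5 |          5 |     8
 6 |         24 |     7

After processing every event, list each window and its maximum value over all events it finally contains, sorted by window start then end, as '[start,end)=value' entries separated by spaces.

[0,12)=7 [12,24)=8 [24,36)=7

i=0 t=7 v=5: → [0,12); WM=−∞
i=1 t=8 v=7: → [0,12); WM=5
i=2 t=17 v=6: → [12,24); WM=5
i=3 t=17 v=8: → [12,24); WM=14; [0,12) fires=7
i=4 t=18 v=7: → [12,24); WM=14
i=5 t=5 v=8: DROP (t<14-3); WM=15
i=6 t=24 v=7: → [24,36); WM=15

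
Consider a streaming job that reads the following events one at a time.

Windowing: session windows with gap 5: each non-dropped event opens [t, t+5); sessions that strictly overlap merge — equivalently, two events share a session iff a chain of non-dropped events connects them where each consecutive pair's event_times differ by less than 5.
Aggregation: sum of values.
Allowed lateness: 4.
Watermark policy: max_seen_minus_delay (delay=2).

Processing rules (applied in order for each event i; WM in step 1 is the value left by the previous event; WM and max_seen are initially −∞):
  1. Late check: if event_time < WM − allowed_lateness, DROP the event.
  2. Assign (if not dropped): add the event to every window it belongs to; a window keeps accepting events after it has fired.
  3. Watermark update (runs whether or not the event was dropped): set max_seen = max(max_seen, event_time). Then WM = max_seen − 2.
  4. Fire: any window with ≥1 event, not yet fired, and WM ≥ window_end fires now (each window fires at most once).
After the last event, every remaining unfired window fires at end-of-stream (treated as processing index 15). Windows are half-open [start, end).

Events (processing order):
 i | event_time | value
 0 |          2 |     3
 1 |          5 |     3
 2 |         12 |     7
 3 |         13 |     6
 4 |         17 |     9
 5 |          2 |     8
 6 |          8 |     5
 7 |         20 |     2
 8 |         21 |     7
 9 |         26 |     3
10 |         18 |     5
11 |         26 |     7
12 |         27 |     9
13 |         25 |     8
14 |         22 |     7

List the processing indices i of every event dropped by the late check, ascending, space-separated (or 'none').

i=0 t=2 v=3: → [2,7); WM=0
i=1 t=5 v=3: → [2,10); WM=3
i=2 t=12 v=7: → [12,17); WM=10
i=3 t=13 v=6: → [12,18); WM=11
i=4 t=17 v=9: → [12,22); WM=15
i=5 t=2 v=8: DROP (t<15-4); WM=15
i=6 t=8 v=5: DROP (t<15-4); WM=15
i=7 t=20 v=2: → [12,25); WM=18
i=8 t=21 v=7: → [12,26); WM=19
i=9 t=26 v=3: → [26,31); WM=24
i=10 t=18 v=5: DROP (t<24-4); WM=24
i=11 t=26 v=7: → [26,31); WM=24
i=12 t=27 v=9: → [26,32); WM=25
i=13 t=25 v=8: → [12,32); WM=25
i=14 t=22 v=7: → [12,32); WM=25

5 6 10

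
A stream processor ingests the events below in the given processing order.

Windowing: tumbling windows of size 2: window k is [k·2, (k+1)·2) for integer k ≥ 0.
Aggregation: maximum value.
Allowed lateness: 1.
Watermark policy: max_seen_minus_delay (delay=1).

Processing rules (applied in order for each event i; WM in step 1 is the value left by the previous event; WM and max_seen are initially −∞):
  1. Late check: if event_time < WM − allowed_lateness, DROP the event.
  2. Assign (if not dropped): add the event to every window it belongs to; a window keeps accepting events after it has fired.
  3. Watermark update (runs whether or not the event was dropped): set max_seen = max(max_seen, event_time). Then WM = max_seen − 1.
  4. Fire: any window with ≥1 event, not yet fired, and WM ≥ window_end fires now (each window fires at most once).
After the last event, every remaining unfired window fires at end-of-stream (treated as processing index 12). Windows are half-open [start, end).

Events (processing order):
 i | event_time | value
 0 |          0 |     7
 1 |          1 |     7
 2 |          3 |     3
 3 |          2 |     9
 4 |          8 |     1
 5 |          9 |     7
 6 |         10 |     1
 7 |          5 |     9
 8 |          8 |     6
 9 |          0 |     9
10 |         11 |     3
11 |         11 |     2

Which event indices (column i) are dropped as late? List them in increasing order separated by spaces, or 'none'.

7 9

i=0 t=0 v=7: → [0,2); WM=-1
i=1 t=1 v=7: → [0,2); WM=0
i=2 t=3 v=3: → [2,4); WM=2; [0,2) fires=7
i=3 t=2 v=9: → [2,4); WM=2
i=4 t=8 v=1: → [8,10); WM=7; [2,4) fires=9
i=5 t=9 v=7: → [8,10); WM=8
i=6 t=10 v=1: → [10,12); WM=9
i=7 t=5 v=9: DROP (t<9-1); WM=9
i=8 t=8 v=6: → [8,10); WM=9
i=9 t=0 v=9: DROP (t<9-1); WM=9
i=10 t=11 v=3: → [10,12); WM=10; [8,10) fires=7
i=11 t=11 v=2: → [10,12); WM=10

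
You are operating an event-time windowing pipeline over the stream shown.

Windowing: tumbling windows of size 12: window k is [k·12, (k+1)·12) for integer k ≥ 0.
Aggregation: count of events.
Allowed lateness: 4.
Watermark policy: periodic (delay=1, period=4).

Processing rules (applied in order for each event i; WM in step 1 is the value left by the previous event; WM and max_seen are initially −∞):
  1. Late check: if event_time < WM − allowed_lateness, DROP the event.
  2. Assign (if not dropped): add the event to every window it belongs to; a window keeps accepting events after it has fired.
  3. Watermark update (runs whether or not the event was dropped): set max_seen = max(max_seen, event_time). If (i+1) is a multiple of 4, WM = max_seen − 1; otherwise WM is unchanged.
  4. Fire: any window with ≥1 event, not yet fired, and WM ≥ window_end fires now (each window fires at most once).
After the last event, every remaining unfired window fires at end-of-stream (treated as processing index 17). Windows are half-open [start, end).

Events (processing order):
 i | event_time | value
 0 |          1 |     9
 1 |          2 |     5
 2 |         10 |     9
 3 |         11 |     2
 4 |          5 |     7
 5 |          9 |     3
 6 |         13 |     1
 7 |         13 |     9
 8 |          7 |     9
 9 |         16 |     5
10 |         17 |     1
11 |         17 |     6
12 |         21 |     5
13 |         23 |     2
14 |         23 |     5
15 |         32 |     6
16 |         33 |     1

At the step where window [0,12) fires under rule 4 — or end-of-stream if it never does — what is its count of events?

5

i=0 t=1 v=9: → [0,12); WM=−∞
i=1 t=2 v=5: → [0,12); WM=−∞
i=2 t=10 v=9: → [0,12); WM=−∞
i=3 t=11 v=2: → [0,12); WM=10
i=4 t=5 v=7: DROP (t<10-4); WM=10
i=5 t=9 v=3: → [0,12); WM=10
i=6 t=13 v=1: → [12,24); WM=10
i=7 t=13 v=9: → [12,24); WM=12; [0,12) fires=5
i=8 t=7 v=9: DROP (t<12-4); WM=12
i=9 t=16 v=5: → [12,24); WM=12
i=10 t=17 v=1: → [12,24); WM=12
i=11 t=17 v=6: → [12,24); WM=16
i=12 t=21 v=5: → [12,24); WM=16
i=13 t=23 v=2: → [12,24); WM=16
i=14 t=23 v=5: → [12,24); WM=16
i=15 t=32 v=6: → [24,36); WM=31; [12,24) fires=8
i=16 t=33 v=1: → [24,36); WM=31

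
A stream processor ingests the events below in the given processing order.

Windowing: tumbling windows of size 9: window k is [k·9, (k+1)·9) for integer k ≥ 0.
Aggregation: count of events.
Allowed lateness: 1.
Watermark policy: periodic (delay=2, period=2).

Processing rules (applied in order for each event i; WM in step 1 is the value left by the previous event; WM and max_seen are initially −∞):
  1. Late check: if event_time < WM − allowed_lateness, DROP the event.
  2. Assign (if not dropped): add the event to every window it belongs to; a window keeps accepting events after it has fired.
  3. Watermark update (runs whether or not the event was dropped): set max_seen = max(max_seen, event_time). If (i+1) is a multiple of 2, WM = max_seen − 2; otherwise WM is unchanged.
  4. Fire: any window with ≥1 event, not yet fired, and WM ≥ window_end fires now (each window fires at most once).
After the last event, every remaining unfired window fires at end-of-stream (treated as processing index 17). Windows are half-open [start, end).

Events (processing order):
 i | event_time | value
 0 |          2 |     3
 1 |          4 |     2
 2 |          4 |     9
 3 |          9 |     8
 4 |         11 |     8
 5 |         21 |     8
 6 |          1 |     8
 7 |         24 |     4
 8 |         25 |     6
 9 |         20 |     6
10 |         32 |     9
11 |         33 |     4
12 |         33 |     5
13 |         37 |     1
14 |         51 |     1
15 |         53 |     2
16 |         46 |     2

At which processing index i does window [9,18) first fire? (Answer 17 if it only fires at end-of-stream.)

i=0 t=2 v=3: → [0,9); WM=−∞
i=1 t=4 v=2: → [0,9); WM=2
i=2 t=4 v=9: → [0,9); WM=2
i=3 t=9 v=8: → [9,18); WM=7
i=4 t=11 v=8: → [9,18); WM=7
i=5 t=21 v=8: → [18,27); WM=19; [0,9) fires=3 [9,18) fires=2
i=6 t=1 v=8: DROP (t<19-1); WM=19
i=7 t=24 v=4: → [18,27); WM=22
i=8 t=25 v=6: → [18,27); WM=22
i=9 t=20 v=6: DROP (t<22-1); WM=23
i=10 t=32 v=9: → [27,36); WM=23
i=11 t=33 v=4: → [27,36); WM=31; [18,27) fires=3
i=12 t=33 v=5: → [27,36); WM=31
i=13 t=37 v=1: → [36,45); WM=35
i=14 t=51 v=1: → [45,54); WM=35
i=15 t=53 v=2: → [45,54); WM=51; [27,36) fires=3 [36,45) fires=1
i=16 t=46 v=2: DROP (t<51-1); WM=51

5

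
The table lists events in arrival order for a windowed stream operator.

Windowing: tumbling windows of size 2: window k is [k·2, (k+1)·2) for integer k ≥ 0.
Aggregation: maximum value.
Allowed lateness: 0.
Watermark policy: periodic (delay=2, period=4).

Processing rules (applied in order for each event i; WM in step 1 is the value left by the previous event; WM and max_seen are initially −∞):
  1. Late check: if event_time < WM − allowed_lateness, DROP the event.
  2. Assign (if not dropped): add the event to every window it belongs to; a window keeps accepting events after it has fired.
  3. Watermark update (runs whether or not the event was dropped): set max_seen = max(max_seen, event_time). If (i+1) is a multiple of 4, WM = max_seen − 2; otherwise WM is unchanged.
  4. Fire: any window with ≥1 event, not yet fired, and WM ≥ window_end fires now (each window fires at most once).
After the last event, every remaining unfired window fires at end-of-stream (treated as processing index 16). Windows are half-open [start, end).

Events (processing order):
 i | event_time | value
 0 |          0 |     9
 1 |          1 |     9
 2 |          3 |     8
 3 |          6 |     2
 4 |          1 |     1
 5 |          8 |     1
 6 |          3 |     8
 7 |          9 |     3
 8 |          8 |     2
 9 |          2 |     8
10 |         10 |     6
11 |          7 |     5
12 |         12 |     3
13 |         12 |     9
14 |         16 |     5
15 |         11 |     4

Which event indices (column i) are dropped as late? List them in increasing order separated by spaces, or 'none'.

4 6 9

i=0 t=0 v=9: → [0,2); WM=−∞
i=1 t=1 v=9: → [0,2); WM=−∞
i=2 t=3 v=8: → [2,4); WM=−∞
i=3 t=6 v=2: → [6,8); WM=4; [0,2) fires=9 [2,4) fires=8
i=4 t=1 v=1: DROP (t<4-0); WM=4
i=5 t=8 v=1: → [8,10); WM=4
i=6 t=3 v=8: DROP (t<4-0); WM=4
i=7 t=9 v=3: → [8,10); WM=7
i=8 t=8 v=2: → [8,10); WM=7
i=9 t=2 v=8: DROP (t<7-0); WM=7
i=10 t=10 v=6: → [10,12); WM=7
i=11 t=7 v=5: → [6,8); WM=8; [6,8) fires=5
i=12 t=12 v=3: → [12,14); WM=8
i=13 t=12 v=9: → [12,14); WM=8
i=14 t=16 v=5: → [16,18); WM=8
i=15 t=11 v=4: → [10,12); WM=14; [8,10) fires=3 [10,12) fires=6 [12,14) fires=9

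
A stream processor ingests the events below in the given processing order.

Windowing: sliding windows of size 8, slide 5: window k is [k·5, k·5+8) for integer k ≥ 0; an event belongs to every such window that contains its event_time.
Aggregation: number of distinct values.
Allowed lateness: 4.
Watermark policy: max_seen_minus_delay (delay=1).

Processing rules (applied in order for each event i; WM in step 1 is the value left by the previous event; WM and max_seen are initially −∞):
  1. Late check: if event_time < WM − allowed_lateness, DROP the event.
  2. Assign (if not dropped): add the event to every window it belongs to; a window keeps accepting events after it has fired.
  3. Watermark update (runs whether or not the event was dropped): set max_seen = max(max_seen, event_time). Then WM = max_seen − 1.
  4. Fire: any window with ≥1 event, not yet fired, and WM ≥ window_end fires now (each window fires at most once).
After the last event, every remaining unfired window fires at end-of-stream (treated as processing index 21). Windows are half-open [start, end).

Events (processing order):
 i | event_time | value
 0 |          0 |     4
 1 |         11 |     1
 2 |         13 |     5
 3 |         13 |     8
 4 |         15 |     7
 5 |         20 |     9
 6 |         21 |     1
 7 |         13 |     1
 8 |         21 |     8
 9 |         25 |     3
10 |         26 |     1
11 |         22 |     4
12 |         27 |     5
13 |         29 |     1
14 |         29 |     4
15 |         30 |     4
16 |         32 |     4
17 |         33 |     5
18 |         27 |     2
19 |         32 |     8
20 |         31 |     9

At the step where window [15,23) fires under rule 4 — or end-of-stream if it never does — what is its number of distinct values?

i=0 t=0 v=4: → [0,8); WM=-1
i=1 t=11 v=1: → [10,18),[5,13); WM=10; [0,8) fires=1
i=2 t=13 v=5: → [10,18); WM=12
i=3 t=13 v=8: → [10,18); WM=12
i=4 t=15 v=7: → [15,23),[10,18); WM=14; [5,13) fires=1
i=5 t=20 v=9: → [20,28),[15,23); WM=19; [10,18) fires=4
i=6 t=21 v=1: → [20,28),[15,23); WM=20
i=7 t=13 v=1: DROP (t<20-4); WM=20
i=8 t=21 v=8: → [20,28),[15,23); WM=20
i=9 t=25 v=3: → [25,33),[20,28); WM=24; [15,23) fires=4
i=10 t=26 v=1: → [25,33),[20,28); WM=25
i=11 t=22 v=4: → [20,28),[15,23); WM=25
i=12 t=27 v=5: → [25,33),[20,28); WM=26
i=13 t=29 v=1: → [25,33); WM=28; [20,28) fires=6
i=14 t=29 v=4: → [25,33); WM=28
i=15 t=30 v=4: → [30,38),[25,33); WM=29
i=16 t=32 v=4: → [30,38),[25,33); WM=31
i=17 t=33 v=5: → [30,38); WM=32
i=18 t=27 v=2: DROP (t<32-4); WM=32
i=19 t=32 v=8: → [30,38),[25,33); WM=32
i=20 t=31 v=9: → [30,38),[25,33); WM=32

4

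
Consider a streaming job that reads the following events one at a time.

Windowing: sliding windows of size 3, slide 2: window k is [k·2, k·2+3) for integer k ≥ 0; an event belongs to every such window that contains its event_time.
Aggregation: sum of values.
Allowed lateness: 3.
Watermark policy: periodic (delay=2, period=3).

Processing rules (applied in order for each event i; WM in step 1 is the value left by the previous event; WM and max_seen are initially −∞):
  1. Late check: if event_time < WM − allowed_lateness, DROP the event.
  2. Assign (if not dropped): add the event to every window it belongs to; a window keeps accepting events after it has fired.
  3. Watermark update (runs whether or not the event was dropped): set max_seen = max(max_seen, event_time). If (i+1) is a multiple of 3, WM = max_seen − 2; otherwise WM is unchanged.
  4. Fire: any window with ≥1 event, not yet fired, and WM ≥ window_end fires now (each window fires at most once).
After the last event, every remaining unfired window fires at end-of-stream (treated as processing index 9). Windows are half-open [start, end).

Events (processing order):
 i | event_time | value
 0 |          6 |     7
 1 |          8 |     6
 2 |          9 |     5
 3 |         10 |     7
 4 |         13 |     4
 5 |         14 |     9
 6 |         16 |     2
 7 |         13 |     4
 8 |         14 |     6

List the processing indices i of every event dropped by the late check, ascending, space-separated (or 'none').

i=0 t=6 v=7: → [6,9),[4,7); WM=−∞
i=1 t=8 v=6: → [8,11),[6,9); WM=−∞
i=2 t=9 v=5: → [8,11); WM=7; [4,7) fires=7
i=3 t=10 v=7: → [10,13),[8,11); WM=7
i=4 t=13 v=4: → [12,15); WM=7
i=5 t=14 v=9: → [14,17),[12,15); WM=12; [6,9) fires=13 [8,11) fires=18
i=6 t=16 v=2: → [16,19),[14,17); WM=12
i=7 t=13 v=4: → [12,15); WM=12
i=8 t=14 v=6: → [14,17),[12,15); WM=14; [10,13) fires=7

none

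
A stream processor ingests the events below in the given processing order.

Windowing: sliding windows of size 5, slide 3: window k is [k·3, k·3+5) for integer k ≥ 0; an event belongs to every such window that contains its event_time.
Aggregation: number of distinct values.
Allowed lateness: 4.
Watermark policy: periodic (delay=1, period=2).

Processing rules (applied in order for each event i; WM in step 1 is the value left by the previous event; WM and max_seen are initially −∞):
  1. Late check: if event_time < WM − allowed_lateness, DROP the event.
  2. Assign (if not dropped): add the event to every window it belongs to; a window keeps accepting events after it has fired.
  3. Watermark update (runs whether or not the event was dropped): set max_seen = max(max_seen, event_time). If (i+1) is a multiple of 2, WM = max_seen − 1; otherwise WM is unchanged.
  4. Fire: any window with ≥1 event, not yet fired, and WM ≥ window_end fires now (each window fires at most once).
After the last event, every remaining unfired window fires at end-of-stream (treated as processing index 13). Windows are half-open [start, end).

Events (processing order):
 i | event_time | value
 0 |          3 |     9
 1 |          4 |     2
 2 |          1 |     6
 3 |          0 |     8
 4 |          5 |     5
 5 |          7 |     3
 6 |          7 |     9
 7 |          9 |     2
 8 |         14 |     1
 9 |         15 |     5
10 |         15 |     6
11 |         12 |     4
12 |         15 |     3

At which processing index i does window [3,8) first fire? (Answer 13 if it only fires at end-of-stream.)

i=0 t=3 v=9: → [3,8),[0,5); WM=−∞
i=1 t=4 v=2: → [3,8),[0,5); WM=3
i=2 t=1 v=6: → [0,5); WM=3
i=3 t=0 v=8: → [0,5); WM=3
i=4 t=5 v=5: → [3,8); WM=3
i=5 t=7 v=3: → [6,11),[3,8); WM=6; [0,5) fires=4
i=6 t=7 v=9: → [6,11),[3,8); WM=6
i=7 t=9 v=2: → [9,14),[6,11); WM=8; [3,8) fires=4
i=8 t=14 v=1: → [12,17); WM=8
i=9 t=15 v=5: → [15,20),[12,17); WM=14; [6,11) fires=3 [9,14) fires=1
i=10 t=15 v=6: → [15,20),[12,17); WM=14
i=11 t=12 v=4: → [12,17),[9,14); WM=14
i=12 t=15 v=3: → [15,20),[12,17); WM=14

7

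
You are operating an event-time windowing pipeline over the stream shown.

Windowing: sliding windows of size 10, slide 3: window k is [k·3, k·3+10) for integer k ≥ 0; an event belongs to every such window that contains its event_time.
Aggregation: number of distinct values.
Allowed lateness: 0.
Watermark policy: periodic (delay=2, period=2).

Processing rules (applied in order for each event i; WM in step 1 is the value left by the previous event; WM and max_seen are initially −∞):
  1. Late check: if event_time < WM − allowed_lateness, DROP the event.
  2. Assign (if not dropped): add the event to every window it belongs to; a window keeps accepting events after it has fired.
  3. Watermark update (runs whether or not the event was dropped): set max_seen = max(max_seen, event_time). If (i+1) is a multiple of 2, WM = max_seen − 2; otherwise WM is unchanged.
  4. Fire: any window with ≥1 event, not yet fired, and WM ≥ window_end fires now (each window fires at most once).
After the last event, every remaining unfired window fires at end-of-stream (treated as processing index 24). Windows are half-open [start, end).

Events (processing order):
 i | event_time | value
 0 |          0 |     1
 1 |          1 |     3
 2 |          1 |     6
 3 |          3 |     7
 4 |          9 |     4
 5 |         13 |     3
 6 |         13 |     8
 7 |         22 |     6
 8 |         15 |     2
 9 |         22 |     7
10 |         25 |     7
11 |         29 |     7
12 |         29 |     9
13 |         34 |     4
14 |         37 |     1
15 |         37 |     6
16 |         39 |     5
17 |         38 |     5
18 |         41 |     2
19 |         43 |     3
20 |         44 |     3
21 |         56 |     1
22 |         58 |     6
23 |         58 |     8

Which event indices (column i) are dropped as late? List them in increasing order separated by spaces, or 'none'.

i=0 t=0 v=1: → [0,10); WM=−∞
i=1 t=1 v=3: → [0,10); WM=-1
i=2 t=1 v=6: → [0,10); WM=-1
i=3 t=3 v=7: → [3,13),[0,10); WM=1
i=4 t=9 v=4: → [9,19),[6,16),[3,13),[0,10); WM=1
i=5 t=13 v=3: → [12,22),[9,19),[6,16); WM=11; [0,10) fires=5
i=6 t=13 v=8: → [12,22),[9,19),[6,16); WM=11
i=7 t=22 v=6: → [21,31),[18,28),[15,25); WM=20; [3,13) fires=2 [6,16) fires=3 [9,19) fires=3
i=8 t=15 v=2: DROP (t<20-0); WM=20
i=9 t=22 v=7: → [21,31),[18,28),[15,25); WM=20
i=10 t=25 v=7: → [24,34),[21,31),[18,28); WM=20
i=11 t=29 v=7: → [27,37),[24,34),[21,31); WM=27; [12,22) fires=2 [15,25) fires=2
i=12 t=29 v=9: → [27,37),[24,34),[21,31); WM=27
i=13 t=34 v=4: → [33,43),[30,40),[27,37); WM=32; [18,28) fires=2 [21,31) fires=3
i=14 t=37 v=1: → [36,46),[33,43),[30,40); WM=32
i=15 t=37 v=6: → [36,46),[33,43),[30,40); WM=35; [24,34) fires=2
i=16 t=39 v=5: → [39,49),[36,46),[33,43),[30,40); WM=35
i=17 t=38 v=5: → [36,46),[33,43),[30,40); WM=37; [27,37) fires=3
i=18 t=41 v=2: → [39,49),[36,46),[33,43); WM=37
i=19 t=43 v=3: → [42,52),[39,49),[36,46); WM=41; [30,40) fires=4
i=20 t=44 v=3: → [42,52),[39,49),[36,46); WM=41
i=21 t=56 v=1: → [54,64),[51,61),[48,58); WM=54; [33,43) fires=5 [36,46) fires=5 [39,49) fires=3 [42,52) fires=1
i=22 t=58 v=6: → [57,67),[54,64),[51,61); WM=54
i=23 t=58 v=8: → [57,67),[54,64),[51,61); WM=56

8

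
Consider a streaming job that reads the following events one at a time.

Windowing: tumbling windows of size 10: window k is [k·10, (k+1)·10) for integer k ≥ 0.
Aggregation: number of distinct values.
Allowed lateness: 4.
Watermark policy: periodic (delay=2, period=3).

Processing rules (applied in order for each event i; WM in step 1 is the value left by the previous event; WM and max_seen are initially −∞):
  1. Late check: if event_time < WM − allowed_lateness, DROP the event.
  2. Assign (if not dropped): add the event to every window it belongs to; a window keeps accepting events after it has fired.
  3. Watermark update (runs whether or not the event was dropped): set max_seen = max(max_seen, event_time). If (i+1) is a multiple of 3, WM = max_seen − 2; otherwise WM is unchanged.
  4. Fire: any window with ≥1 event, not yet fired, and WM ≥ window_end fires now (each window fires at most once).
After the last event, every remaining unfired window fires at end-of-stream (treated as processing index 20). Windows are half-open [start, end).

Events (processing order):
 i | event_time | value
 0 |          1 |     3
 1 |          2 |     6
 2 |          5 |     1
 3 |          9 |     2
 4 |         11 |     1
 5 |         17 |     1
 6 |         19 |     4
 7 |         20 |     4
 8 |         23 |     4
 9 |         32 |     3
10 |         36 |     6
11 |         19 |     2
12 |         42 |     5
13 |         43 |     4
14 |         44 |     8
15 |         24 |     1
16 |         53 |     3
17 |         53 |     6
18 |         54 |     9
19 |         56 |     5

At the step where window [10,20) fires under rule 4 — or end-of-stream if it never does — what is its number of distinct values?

i=0 t=1 v=3: → [0,10); WM=−∞
i=1 t=2 v=6: → [0,10); WM=−∞
i=2 t=5 v=1: → [0,10); WM=3
i=3 t=9 v=2: → [0,10); WM=3
i=4 t=11 v=1: → [10,20); WM=3
i=5 t=17 v=1: → [10,20); WM=15; [0,10) fires=4
i=6 t=19 v=4: → [10,20); WM=15
i=7 t=20 v=4: → [20,30); WM=15
i=8 t=23 v=4: → [20,30); WM=21; [10,20) fires=2
i=9 t=32 v=3: → [30,40); WM=21
i=10 t=36 v=6: → [30,40); WM=21
i=11 t=19 v=2: → [10,20); WM=34; [20,30) fires=1
i=12 t=42 v=5: → [40,50); WM=34
i=13 t=43 v=4: → [40,50); WM=34
i=14 t=44 v=8: → [40,50); WM=42; [30,40) fires=2
i=15 t=24 v=1: DROP (t<42-4); WM=42
i=16 t=53 v=3: → [50,60); WM=42
i=17 t=53 v=6: → [50,60); WM=51; [40,50) fires=3
i=18 t=54 v=9: → [50,60); WM=51
i=19 t=56 v=5: → [50,60); WM=51

2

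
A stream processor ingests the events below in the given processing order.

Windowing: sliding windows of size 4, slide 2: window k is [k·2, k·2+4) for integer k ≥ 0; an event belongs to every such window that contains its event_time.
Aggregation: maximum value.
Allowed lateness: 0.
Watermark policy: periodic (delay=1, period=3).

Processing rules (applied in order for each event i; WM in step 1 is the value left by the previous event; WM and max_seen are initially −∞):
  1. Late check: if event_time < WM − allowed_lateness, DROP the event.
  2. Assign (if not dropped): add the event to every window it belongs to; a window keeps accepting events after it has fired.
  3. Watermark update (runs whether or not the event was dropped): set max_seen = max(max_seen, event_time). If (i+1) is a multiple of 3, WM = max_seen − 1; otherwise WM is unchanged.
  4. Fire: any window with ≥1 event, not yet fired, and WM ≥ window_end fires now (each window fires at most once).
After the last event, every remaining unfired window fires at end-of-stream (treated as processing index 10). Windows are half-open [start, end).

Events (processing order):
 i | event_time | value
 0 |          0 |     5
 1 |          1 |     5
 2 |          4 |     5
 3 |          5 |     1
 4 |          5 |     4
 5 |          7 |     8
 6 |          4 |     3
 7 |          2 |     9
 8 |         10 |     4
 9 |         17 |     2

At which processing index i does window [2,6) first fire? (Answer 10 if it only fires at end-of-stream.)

i=0 t=0 v=5: → [0,4); WM=−∞
i=1 t=1 v=5: → [0,4); WM=−∞
i=2 t=4 v=5: → [4,8),[2,6); WM=3
i=3 t=5 v=1: → [4,8),[2,6); WM=3
i=4 t=5 v=4: → [4,8),[2,6); WM=3
i=5 t=7 v=8: → [6,10),[4,8); WM=6; [0,4) fires=5 [2,6) fires=5
i=6 t=4 v=3: DROP (t<6-0); WM=6
i=7 t=2 v=9: DROP (t<6-0); WM=6
i=8 t=10 v=4: → [10,14),[8,12); WM=9; [4,8) fires=8
i=9 t=17 v=2: → [16,20),[14,18); WM=9

5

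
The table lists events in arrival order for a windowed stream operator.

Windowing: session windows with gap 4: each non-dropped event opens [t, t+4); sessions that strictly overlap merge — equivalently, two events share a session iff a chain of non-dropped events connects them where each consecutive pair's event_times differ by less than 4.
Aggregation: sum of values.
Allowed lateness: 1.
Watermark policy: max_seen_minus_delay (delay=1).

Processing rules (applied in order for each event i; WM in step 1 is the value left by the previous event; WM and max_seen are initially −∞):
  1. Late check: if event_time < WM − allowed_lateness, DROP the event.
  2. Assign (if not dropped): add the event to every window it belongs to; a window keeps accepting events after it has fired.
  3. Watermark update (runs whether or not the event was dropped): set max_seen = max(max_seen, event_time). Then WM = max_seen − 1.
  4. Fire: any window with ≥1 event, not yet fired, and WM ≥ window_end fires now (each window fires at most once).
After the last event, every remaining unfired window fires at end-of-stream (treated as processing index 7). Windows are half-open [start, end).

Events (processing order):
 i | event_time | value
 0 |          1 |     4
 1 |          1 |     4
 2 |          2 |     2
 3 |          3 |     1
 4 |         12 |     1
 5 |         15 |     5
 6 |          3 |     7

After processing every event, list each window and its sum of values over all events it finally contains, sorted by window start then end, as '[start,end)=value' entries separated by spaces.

i=0 t=1 v=4: → [1,5); WM=0
i=1 t=1 v=4: → [1,5); WM=0
i=2 t=2 v=2: → [1,6); WM=1
i=3 t=3 v=1: → [1,7); WM=2
i=4 t=12 v=1: → [12,16); WM=11
i=5 t=15 v=5: → [12,19); WM=14
i=6 t=3 v=7: DROP (t<14-1); WM=14

[1,7)=11 [12,19)=6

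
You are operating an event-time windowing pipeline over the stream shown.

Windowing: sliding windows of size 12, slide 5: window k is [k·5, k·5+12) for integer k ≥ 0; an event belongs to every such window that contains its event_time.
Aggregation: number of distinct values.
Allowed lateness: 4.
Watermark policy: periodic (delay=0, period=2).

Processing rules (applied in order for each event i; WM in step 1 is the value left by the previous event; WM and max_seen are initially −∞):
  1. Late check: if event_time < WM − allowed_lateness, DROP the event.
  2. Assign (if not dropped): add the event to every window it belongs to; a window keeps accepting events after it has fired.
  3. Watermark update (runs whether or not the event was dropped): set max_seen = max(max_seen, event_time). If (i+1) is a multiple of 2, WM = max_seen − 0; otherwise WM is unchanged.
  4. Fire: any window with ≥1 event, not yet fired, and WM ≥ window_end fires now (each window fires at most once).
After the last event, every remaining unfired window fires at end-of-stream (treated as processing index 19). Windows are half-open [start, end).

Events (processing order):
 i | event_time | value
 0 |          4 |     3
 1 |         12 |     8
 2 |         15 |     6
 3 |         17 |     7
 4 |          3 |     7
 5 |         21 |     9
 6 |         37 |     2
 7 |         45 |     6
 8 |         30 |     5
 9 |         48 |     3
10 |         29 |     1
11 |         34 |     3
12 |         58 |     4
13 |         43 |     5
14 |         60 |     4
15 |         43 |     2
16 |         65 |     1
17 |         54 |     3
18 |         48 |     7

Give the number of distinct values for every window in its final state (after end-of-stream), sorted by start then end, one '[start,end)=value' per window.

i=0 t=4 v=3: → [0,12); WM=−∞
i=1 t=12 v=8: → [10,22),[5,17); WM=12; [0,12) fires=1
i=2 t=15 v=6: → [15,27),[10,22),[5,17); WM=12
i=3 t=17 v=7: → [15,27),[10,22); WM=17; [5,17) fires=2
i=4 t=3 v=7: DROP (t<17-4); WM=17
i=5 t=21 v=9: → [20,32),[15,27),[10,22); WM=21
i=6 t=37 v=2: → [35,47),[30,42); WM=21
i=7 t=45 v=6: → [45,57),[40,52),[35,47); WM=45; [10,22) fires=4 [15,27) fires=3 [20,32) fires=1 [30,42) fires=1
i=8 t=30 v=5: DROP (t<45-4); WM=45
i=9 t=48 v=3: → [45,57),[40,52); WM=48; [35,47) fires=2
i=10 t=29 v=1: DROP (t<48-4); WM=48
i=11 t=34 v=3: DROP (t<48-4); WM=48
i=12 t=58 v=4: → [55,67),[50,62); WM=48
i=13 t=43 v=5: DROP (t<48-4); WM=58; [40,52) fires=2 [45,57) fires=2
i=14 t=60 v=4: → [60,72),[55,67),[50,62); WM=58
i=15 t=43 v=2: DROP (t<58-4); WM=60
i=16 t=65 v=1: → [65,77),[60,72),[55,67); WM=60
i=17 t=54 v=3: DROP (t<60-4); WM=65; [50,62) fires=1
i=18 t=48 v=7: DROP (t<65-4); WM=65

[0,12)=1 [5,17)=2 [10,22)=4 [15,27)=3 [20,32)=1 [30,42)=1 [35,47)=2 [40,52)=2 [45,57)=2 [50,62)=1 [55,67)=2 [60,72)=2 [65,77)=1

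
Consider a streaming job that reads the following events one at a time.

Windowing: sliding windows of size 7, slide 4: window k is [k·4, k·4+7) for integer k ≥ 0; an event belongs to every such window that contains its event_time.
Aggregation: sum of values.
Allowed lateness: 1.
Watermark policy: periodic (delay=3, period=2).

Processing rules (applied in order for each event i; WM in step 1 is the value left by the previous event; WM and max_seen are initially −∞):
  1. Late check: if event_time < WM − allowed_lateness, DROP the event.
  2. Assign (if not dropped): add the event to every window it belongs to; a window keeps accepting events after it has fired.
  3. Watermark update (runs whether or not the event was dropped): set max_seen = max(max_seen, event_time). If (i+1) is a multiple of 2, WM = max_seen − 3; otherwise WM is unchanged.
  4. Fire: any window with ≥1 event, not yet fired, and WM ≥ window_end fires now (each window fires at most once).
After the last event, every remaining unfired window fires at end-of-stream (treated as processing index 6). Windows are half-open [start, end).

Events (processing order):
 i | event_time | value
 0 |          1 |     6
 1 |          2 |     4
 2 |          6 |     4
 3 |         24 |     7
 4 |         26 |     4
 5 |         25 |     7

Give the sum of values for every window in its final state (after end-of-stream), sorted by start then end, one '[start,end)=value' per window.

i=0 t=1 v=6: → [0,7); WM=−∞
i=1 t=2 v=4: → [0,7); WM=-1
i=2 t=6 v=4: → [4,11),[0,7); WM=-1
i=3 t=24 v=7: → [24,31),[20,27); WM=21; [0,7) fires=14 [4,11) fires=4
i=4 t=26 v=4: → [24,31),[20,27); WM=21
i=5 t=25 v=7: → [24,31),[20,27); WM=23

[0,7)=14 [4,11)=4 [20,27)=18 [24,31)=18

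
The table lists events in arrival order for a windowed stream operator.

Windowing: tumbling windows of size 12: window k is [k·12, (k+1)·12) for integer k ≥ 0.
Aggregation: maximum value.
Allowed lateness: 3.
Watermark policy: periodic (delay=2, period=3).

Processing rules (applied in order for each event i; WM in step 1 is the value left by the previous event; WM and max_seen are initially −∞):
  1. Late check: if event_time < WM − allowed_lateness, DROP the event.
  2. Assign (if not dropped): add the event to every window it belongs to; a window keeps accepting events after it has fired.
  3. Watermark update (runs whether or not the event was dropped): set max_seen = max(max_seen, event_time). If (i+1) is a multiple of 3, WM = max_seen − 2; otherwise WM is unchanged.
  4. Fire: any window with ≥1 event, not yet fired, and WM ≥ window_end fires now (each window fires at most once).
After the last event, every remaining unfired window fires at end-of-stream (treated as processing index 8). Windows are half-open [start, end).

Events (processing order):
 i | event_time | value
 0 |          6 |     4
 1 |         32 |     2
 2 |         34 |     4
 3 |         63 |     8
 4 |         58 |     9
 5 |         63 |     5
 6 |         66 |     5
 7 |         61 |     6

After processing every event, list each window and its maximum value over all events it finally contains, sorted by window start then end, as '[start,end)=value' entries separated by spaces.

i=0 t=6 v=4: → [0,12); WM=−∞
i=1 t=32 v=2: → [24,36); WM=−∞
i=2 t=34 v=4: → [24,36); WM=32; [0,12) fires=4
i=3 t=63 v=8: → [60,72); WM=32
i=4 t=58 v=9: → [48,60); WM=32
i=5 t=63 v=5: → [60,72); WM=61; [24,36) fires=4 [48,60) fires=9
i=6 t=66 v=5: → [60,72); WM=61
i=7 t=61 v=6: → [60,72); WM=61

[0,12)=4 [24,36)=4 [48,60)=9 [60,72)=8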